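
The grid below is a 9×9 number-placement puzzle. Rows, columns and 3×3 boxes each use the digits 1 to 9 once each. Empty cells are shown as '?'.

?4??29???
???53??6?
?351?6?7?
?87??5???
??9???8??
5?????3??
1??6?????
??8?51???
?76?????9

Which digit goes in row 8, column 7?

row 1, column 3 = 1 (sole candidate).
row 1, column 7 = 5 (sole candidate).
row 2, column 3 = 2 (sole candidate).
row 6, column 3 = 4 (sole candidate).
row 7, column 3 = 3 (sole candidate).
row 2, column 2 = 9 (sole candidate).
row 3, column 1 = 8 (sole candidate).
row 3, column 5 = 4 (sole candidate).
row 3, column 9 = 2 (sole candidate).
row 8, column 2 = 2 (sole candidate).
row 9, column 1 = 4 (sole candidate).
row 9, column 5 = 8 (sole candidate).
row 2, column 1 = 7 (sole candidate).
row 2, column 6 = 8 (sole candidate).
row 3, column 7 = 9 (sole candidate).
row 7, column 2 = 5 (sole candidate).
row 8, column 1 = 9 (sole candidate).
row 1, column 1 = 6 (sole candidate).
row 1, column 4 = 7 (sole candidate).
row 6, column 4 = 8 (hidden single in row 6).
row 7, column 5 = 9 (hidden single in row 7).
row 6, column 8 = 9 (hidden single in row 6).
row 4, column 4 = 9 (hidden single in row 4).
row 4, column 1 = 3 (hidden single in row 4).
row 5, column 1 = 2 (sole candidate).
row 6, column 6 = 2 (hidden single in row 6).
row 9, column 6 = 3 (sole candidate).
row 8, column 4 = 4 (sole candidate).
row 8, column 8 = 3 (sole candidate).
row 9, column 4 = 2 (sole candidate).
row 9, column 7 = 1 (sole candidate).
row 9, column 8 = 5 (sole candidate).
row 1, column 8 = 8 (sole candidate).
row 1, column 9 = 3 (sole candidate).
row 2, column 7 = 4 (sole candidate).
row 2, column 9 = 1 (sole candidate).
row 5, column 4 = 3 (sole candidate).
row 7, column 6 = 7 (sole candidate).
row 7, column 7 = 2 (sole candidate).
row 7, column 8 = 4 (sole candidate).
row 7, column 9 = 8 (sole candidate).
row 4, column 7 = 6 (sole candidate).
row 4, column 9 = 4 (sole candidate).
row 5, column 6 = 4 (sole candidate).
row 5, column 8 = 1 (sole candidate).
row 6, column 9 = 7 (sole candidate).
row 8, column 7 = 7: row 8 has {1,2,3,4,5,8,9}; col 7 has {1,2,3,4,5,6,8,9}; box has {1,2,3,4,5,8,9} → only 7 remains.

7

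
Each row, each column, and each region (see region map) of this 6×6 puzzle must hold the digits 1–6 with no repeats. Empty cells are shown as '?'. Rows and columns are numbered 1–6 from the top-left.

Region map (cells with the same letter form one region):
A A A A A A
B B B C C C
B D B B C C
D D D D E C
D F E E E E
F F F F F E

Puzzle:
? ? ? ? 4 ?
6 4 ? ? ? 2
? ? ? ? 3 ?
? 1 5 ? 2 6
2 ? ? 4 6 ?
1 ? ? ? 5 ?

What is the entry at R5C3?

R2C5 = 1: row 2 has {2,4,6}; col 5 has {2,3,4,5,6}; region has {2,3,6} → only 1 remains.
R3C1 = 5: row 3 has {3}; col 1 has {1,2,6}; region has {4,6} → only 5 remains.
R3C2 = 6: row 3 has {3,5}; col 2 has {1,4}; region has {1,2,5} → only 6 remains.
R3C6 = 4: row 3 has {3,5,6}; col 6 has {2,6}; region has {1,2,3,6} → only 4 remains.
R4C4 = 3: row 4 has {1,2,5,6}; col 4 has {4}; region has {1,2,5,6} → only 3 remains.
R5C2 = 3: row 5 has {2,4,6}; col 2 has {1,4,6}; region has {1,5} → only 3 remains.
R5C3 = 1: row 5 has {2,3,4,6}; col 3 has {5}; region has {2,4,6} → only 1 remains.

1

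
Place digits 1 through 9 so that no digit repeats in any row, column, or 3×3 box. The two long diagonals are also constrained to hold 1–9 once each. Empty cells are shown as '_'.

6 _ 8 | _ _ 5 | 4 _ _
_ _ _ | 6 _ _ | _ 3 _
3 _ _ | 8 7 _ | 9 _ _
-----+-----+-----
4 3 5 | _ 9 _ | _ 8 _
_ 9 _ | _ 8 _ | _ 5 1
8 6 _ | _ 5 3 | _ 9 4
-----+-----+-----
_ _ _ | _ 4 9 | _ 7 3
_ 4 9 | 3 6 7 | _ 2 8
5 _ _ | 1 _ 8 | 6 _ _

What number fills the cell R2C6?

R1C8 = 1: row 1 has {4,5,6,8}; col 8 has {2,3,5,7,8,9}; box has {3,4,9} → only 1 remains.
R3C8 = 6: row 3 has {3,7,8,9}; col 8 has {1,2,3,5,7,8,9}; box has {1,3,4,9} → only 6 remains.
R4C4 = 7: row 4 has {3,4,5,8,9}; col 4 has {1,3,6,8}; box has {3,5,8,9}; main diagonal has {2,3,6,8} → only 7 remains.
R4C7 = 2: row 4 has {3,4,5,7,8,9}; col 7 has {4,6,9}; box has {1,4,5,8,9} → only 2 remains.
R4C9 = 6: row 4 has {2,3,4,5,7,8,9}; col 9 has {1,3,4,8}; box has {1,2,4,5,8,9} → only 6 remains.
R6C4 = 2: row 6 has {3,4,5,6,8,9}; col 4 has {1,3,6,7,8}; box has {3,5,7,8,9}; anti-diagonal has {3,4,5,8,9} → only 2 remains.
R6C7 = 7: row 6 has {2,3,4,5,6,8,9}; col 7 has {2,4,6,9}; box has {1,2,4,5,6,8,9} → only 7 remains.
R7C4 = 5: row 7 has {3,4,7,9}; col 4 has {1,2,3,6,7,8}; box has {1,3,4,6,7,8,9} → only 5 remains.
R7C7 = 1: row 7 has {3,4,5,7,9}; col 7 has {2,4,6,7,9}; box has {2,3,6,7,8}; main diagonal has {2,3,6,7,8} → only 1 remains.
R8C1 = 1: row 8 has {2,3,4,6,7,8,9}; col 1 has {3,4,5,6,8}; box has {4,5,9} → only 1 remains.
R8C7 = 5: row 8 has {1,2,3,4,6,7,8,9}; col 7 has {1,2,4,6,7,9}; box has {1,2,3,6,7,8} → only 5 remains.
R9C5 = 2: row 9 has {1,5,6,8}; col 5 has {4,5,6,7,8,9}; box has {1,3,4,5,6,7,8,9} → only 2 remains.
R9C8 = 4: row 9 has {1,2,5,6,8}; col 8 has {1,2,3,5,6,7,8,9}; box has {1,2,3,5,6,7,8} → only 4 remains.
R9C9 = 9: row 9 has {1,2,4,5,6,8}; col 9 has {1,3,4,6,8}; box has {1,2,3,4,5,6,7,8}; main diagonal has {1,2,3,6,7,8} → only 9 remains.
R1C4 = 9: row 1 has {1,4,5,6,8}; col 4 has {1,2,3,5,6,7,8}; box has {5,6,7,8} → only 9 remains.
R1C5 = 3: row 1 has {1,4,5,6,8,9}; col 5 has {2,4,5,6,7,8,9}; box has {5,6,7,8,9} → only 3 remains.
R1C9 = 7: row 1 has {1,3,4,5,6,8,9}; col 9 has {1,3,4,6,8,9}; box has {1,3,4,6,9}; anti-diagonal has {2,3,4,5,8,9} → only 7 remains.
R2C2 = 5: row 2 has {3,6}; col 2 has {3,4,6,9}; box has {3,6,8}; main diagonal has {1,2,3,6,7,8,9} → only 5 remains.
R2C5 = 1: row 2 has {3,5,6}; col 5 has {2,3,4,5,6,7,8,9}; box has {3,5,6,7,8,9} → only 1 remains.
R2C7 = 8: row 2 has {1,3,5,6}; col 7 has {1,2,4,5,6,7,9}; box has {1,3,4,6,7,9} → only 8 remains.
R2C9 = 2: row 2 has {1,3,5,6,8}; col 9 has {1,3,4,6,7,8,9}; box has {1,3,4,6,7,8,9} → only 2 remains.
R3C3 = 4: row 3 has {3,6,7,8,9}; col 3 has {5,8,9}; box has {3,5,6,8}; main diagonal has {1,2,3,5,6,7,8,9} → only 4 remains.
R3C6 = 2: row 3 has {3,4,6,7,8,9}; col 6 has {3,5,7,8,9}; box has {1,3,5,6,7,8,9} → only 2 remains.
R3C9 = 5: row 3 has {2,3,4,6,7,8,9}; col 9 has {1,2,3,4,6,7,8,9}; box has {1,2,3,4,6,7,8,9} → only 5 remains.
R4C6 = 1: row 4 has {2,3,4,5,6,7,8,9}; col 6 has {2,3,5,7,8,9}; box has {2,3,5,7,8,9}; anti-diagonal has {2,3,4,5,7,8,9} → only 1 remains.
R5C4 = 4: row 5 has {1,5,8,9}; col 4 has {1,2,3,5,6,7,8,9}; box has {1,2,3,5,7,8,9} → only 4 remains.
R5C6 = 6: row 5 has {1,4,5,8,9}; col 6 has {1,2,3,5,7,8,9}; box has {1,2,3,4,5,7,8,9} → only 6 remains.
R5C7 = 3: row 5 has {1,4,5,6,8,9}; col 7 has {1,2,4,5,6,7,8,9}; box has {1,2,4,5,6,7,8,9} → only 3 remains.
R6C3 = 1: row 6 has {2,3,4,5,6,7,8,9}; col 3 has {4,5,8,9}; box has {3,4,5,6,8,9} → only 1 remains.
R7C1 = 2: row 7 has {1,3,4,5,7,9}; col 1 has {1,3,4,5,6,8}; box has {1,4,5,9} → only 2 remains.
R7C2 = 8: row 7 has {1,2,3,4,5,7,9}; col 2 has {3,4,5,6,9}; box has {1,2,4,5,9} → only 8 remains.
R7C3 = 6: row 7 has {1,2,3,4,5,7,8,9}; col 3 has {1,4,5,8,9}; box has {1,2,4,5,8,9}; anti-diagonal has {1,2,3,4,5,7,8,9} → only 6 remains.
R9C2 = 7: row 9 has {1,2,4,5,6,8,9}; col 2 has {3,4,5,6,8,9}; box has {1,2,4,5,6,8,9} → only 7 remains.
R9C3 = 3: row 9 has {1,2,4,5,6,7,8,9}; col 3 has {1,4,5,6,8,9}; box has {1,2,4,5,6,7,8,9} → only 3 remains.
R1C2 = 2: row 1 has {1,3,4,5,6,7,8,9}; col 2 has {3,4,5,6,7,8,9}; box has {3,4,5,6,8} → only 2 remains.
R2C3 = 7: row 2 has {1,2,3,5,6,8}; col 3 has {1,3,4,5,6,8,9}; box has {2,3,4,5,6,8} → only 7 remains.
R2C6 = 4: row 2 has {1,2,3,5,6,7,8}; col 6 has {1,2,3,5,6,7,8,9}; box has {1,2,3,5,6,7,8,9} → only 4 remains.

4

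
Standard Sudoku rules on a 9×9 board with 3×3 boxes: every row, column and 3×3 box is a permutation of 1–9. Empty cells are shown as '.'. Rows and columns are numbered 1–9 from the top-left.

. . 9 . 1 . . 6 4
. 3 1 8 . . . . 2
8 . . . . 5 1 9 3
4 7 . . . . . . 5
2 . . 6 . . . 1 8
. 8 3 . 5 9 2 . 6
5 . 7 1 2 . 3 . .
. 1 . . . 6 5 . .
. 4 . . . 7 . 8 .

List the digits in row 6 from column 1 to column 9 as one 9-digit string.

183459276

row 1, column 1 = 7 (sole candidate).
row 1, column 7 = 8 (sole candidate).
row 2, column 1 = 6 (sole candidate).
row 2, column 6 = 4 (sole candidate).
row 2, column 7 = 7 (sole candidate).
row 2, column 8 = 5 (sole candidate).
row 3, column 2 = 2 (sole candidate).
row 3, column 3 = 4 (sole candidate).
row 3, column 4 = 7 (sole candidate).
row 3, column 5 = 6 (sole candidate).
row 4, column 3 = 6 (sole candidate).
row 4, column 7 = 9 (sole candidate).
row 4, column 8 = 3 (sole candidate).
row 5, column 3 = 5 (sole candidate).
row 5, column 6 = 3 (sole candidate).
row 5, column 7 = 4 (sole candidate).
row 6, column 1 = 1: row 6 has {2,3,5,6,8,9}; col 1 has {2,4,5,6,7,8}; box has {2,3,4,5,6,7,8} → only 1 remains.
row 6, column 4 = 4: row 6 has {1,2,3,5,6,8,9}; col 4 has {1,6,7,8}; box has {3,5,6,9} → only 4 remains.
row 6, column 8 = 7: row 6 has {1,2,3,4,5,6,8,9}; col 8 has {1,3,5,6,8,9}; box has {1,2,3,4,5,6,8,9} → only 7 remains.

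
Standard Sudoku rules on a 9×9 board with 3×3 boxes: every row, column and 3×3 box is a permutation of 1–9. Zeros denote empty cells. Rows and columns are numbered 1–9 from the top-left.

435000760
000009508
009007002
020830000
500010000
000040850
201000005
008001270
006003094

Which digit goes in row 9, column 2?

5

row 9, column 1 = 7: row 9 has {3,4,6,9}; col 1 has {2,4,5}; box has {1,2,6,8} → only 7 remains.
row 9, column 2 = 5: row 9 has {3,4,6,7,9}; col 2 has {2,3}; box has {1,2,6,7,8} → only 5 remains.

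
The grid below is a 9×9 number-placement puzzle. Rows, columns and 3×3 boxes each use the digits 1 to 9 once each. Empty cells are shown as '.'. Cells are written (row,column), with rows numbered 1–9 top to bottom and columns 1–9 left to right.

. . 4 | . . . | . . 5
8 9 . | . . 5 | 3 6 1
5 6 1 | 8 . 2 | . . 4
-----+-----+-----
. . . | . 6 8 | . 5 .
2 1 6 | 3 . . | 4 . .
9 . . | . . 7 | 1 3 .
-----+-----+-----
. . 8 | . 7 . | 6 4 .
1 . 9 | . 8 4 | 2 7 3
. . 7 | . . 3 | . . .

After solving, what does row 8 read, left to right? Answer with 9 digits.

159684273

(2,3) = 2 (sole candidate).
(2,5) = 4 (sole candidate).
(3,8) = 9 (sole candidate).
(4,3) = 3 (sole candidate).
(5,6) = 9 (sole candidate).
(5,8) = 8 (sole candidate).
(5,9) = 7 (sole candidate).
(6,3) = 5 (sole candidate).
(6,5) = 2 (sole candidate).
(6,9) = 6 (sole candidate).
(7,1) = 3 (sole candidate).
(7,6) = 1 (sole candidate).
(7,9) = 9 (sole candidate).
(8,2) = 5: row 8 has {1,2,3,4,7,8,9}; col 2 has {1,6,9}; box has {1,3,7,8,9} → only 5 remains.
(8,4) = 6: row 8 has {1,2,3,4,5,7,8,9}; col 4 has {3,8}; box has {1,3,4,7,8} → only 6 remains.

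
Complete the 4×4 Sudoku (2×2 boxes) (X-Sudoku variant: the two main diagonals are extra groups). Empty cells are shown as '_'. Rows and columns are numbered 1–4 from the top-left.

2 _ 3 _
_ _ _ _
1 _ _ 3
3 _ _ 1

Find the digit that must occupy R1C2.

R1C4 = 4 (sole candidate).
R2C1 = 4 (sole candidate).
R2C2 = 3 (sole candidate).
R2C4 = 2 (sole candidate).
R3C2 = 2 (sole candidate).
R3C3 = 4 (sole candidate).
R4C2 = 4 (sole candidate).
R4C3 = 2 (sole candidate).
R1C2 = 1: row 1 has {2,3,4}; col 2 has {2,3,4}; box has {2,3,4} → only 1 remains.

1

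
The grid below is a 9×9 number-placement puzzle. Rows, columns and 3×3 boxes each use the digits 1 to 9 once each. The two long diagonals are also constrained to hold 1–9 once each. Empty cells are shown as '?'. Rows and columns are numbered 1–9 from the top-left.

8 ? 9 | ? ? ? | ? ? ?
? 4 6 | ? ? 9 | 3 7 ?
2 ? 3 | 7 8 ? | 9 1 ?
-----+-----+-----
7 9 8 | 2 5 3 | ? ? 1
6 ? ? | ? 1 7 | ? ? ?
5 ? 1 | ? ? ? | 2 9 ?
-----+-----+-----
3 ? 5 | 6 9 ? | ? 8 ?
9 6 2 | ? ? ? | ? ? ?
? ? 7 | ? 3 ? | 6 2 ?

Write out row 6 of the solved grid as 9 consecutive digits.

531846297

row 2, column 1 = 1: row 2 has {3,4,6,7,9}; col 1 has {2,3,5,6,7,8,9}; box has {2,3,4,6,8,9} → only 1 remains.
row 2, column 4 = 5: row 2 has {1,3,4,6,7,9}; col 4 has {2,6,7}; box has {7,8,9} → only 5 remains.
row 2, column 5 = 2: row 2 has {1,3,4,5,6,7,9}; col 5 has {1,3,5,8,9}; box has {5,7,8,9} → only 2 remains.
row 2, column 9 = 8: row 2 has {1,2,3,4,5,6,7,9}; col 9 has {1}; box has {1,3,7,9} → only 8 remains.
row 3, column 2 = 5: row 3 has {1,2,3,7,8,9}; col 2 has {4,6,9}; box has {1,2,3,4,6,8,9} → only 5 remains.
row 4, column 7 = 4: row 4 has {1,2,3,5,7,8,9}; col 7 has {2,3,6,9}; box has {1,2,9} → only 4 remains.
row 4, column 8 = 6: row 4 has {1,2,3,4,5,7,8,9}; col 8 has {1,2,7,8,9}; box has {1,2,4,9} → only 6 remains.
row 5, column 3 = 4: row 5 has {1,6,7}; col 3 has {1,2,3,5,6,7,8,9}; box has {1,5,6,7,8,9} → only 4 remains.
row 6, column 2 = 3: row 6 has {1,2,5,9}; col 2 has {4,5,6,9}; box has {1,4,5,6,7,8,9} → only 3 remains.
row 6, column 6 = 6: row 6 has {1,2,3,5,9}; col 6 has {3,7,9}; box has {1,2,3,5,7}; main diagonal has {1,2,3,4,8} → only 6 remains.
row 6, column 9 = 7: row 6 has {1,2,3,5,6,9}; col 9 has {1,8}; box has {1,2,4,6,9} → only 7 remains.
row 7, column 2 = 1: row 7 has {3,5,6,8,9}; col 2 has {3,4,5,6,9}; box has {2,3,5,6,7,9} → only 1 remains.
row 7, column 7 = 7: row 7 has {1,3,5,6,8,9}; col 7 has {2,3,4,6,9}; box has {2,6,8}; main diagonal has {1,2,3,4,6,8} → only 7 remains.
row 7, column 9 = 4: row 7 has {1,3,5,6,7,8,9}; col 9 has {1,7,8}; box has {2,6,7,8} → only 4 remains.
row 8, column 8 = 5: row 8 has {2,6,9}; col 8 has {1,2,6,7,8,9}; box has {2,4,6,7,8}; main diagonal has {1,2,3,4,6,7,8} → only 5 remains.
row 8, column 9 = 3: row 8 has {2,5,6,9}; col 9 has {1,4,7,8}; box has {2,4,5,6,7,8} → only 3 remains.
row 9, column 1 = 4: row 9 has {2,3,6,7}; col 1 has {1,2,3,5,6,7,8,9}; box has {1,2,3,5,6,7,9}; anti-diagonal has {1,3,5,6,7,9} → only 4 remains.
row 9, column 2 = 8: row 9 has {2,3,4,6,7}; col 2 has {1,3,4,5,6,9}; box has {1,2,3,4,5,6,7,9} → only 8 remains.
row 9, column 4 = 1: row 9 has {2,3,4,6,7,8}; col 4 has {2,5,6,7}; box has {3,6,9} → only 1 remains.
row 9, column 6 = 5: row 9 has {1,2,3,4,6,7,8}; col 6 has {3,6,7,9}; box has {1,3,6,9} → only 5 remains.
row 9, column 9 = 9: row 9 has {1,2,3,4,5,6,7,8}; col 9 has {1,3,4,7,8}; box has {2,3,4,5,6,7,8}; main diagonal has {1,2,3,4,5,6,7,8} → only 9 remains.
row 1, column 2 = 7: row 1 has {8,9}; col 2 has {1,3,4,5,6,8,9}; box has {1,2,3,4,5,6,8,9} → only 7 remains.
row 1, column 7 = 5: row 1 has {7,8,9}; col 7 has {2,3,4,6,7,9}; box has {1,3,7,8,9} → only 5 remains.
row 1, column 8 = 4: row 1 has {5,7,8,9}; col 8 has {1,2,5,6,7,8,9}; box has {1,3,5,7,8,9} → only 4 remains.
row 1, column 9 = 2: row 1 has {4,5,7,8,9}; col 9 has {1,3,4,7,8,9}; box has {1,3,4,5,7,8,9}; anti-diagonal has {1,3,4,5,6,7,9} → only 2 remains.
row 3, column 6 = 4: row 3 has {1,2,3,5,7,8,9}; col 6 has {3,5,6,7,9}; box has {2,5,7,8,9} → only 4 remains.
row 3, column 9 = 6: row 3 has {1,2,3,4,5,7,8,9}; col 9 has {1,2,3,4,7,8,9}; box has {1,2,3,4,5,7,8,9} → only 6 remains.
row 5, column 2 = 2: row 5 has {1,4,6,7}; col 2 has {1,3,4,5,6,7,8,9}; box has {1,3,4,5,6,7,8,9} → only 2 remains.
row 5, column 7 = 8: row 5 has {1,2,4,6,7}; col 7 has {2,3,4,5,6,7,9}; box has {1,2,4,6,7,9} → only 8 remains.
row 5, column 8 = 3: row 5 has {1,2,4,6,7,8}; col 8 has {1,2,4,5,6,7,8,9}; box has {1,2,4,6,7,8,9} → only 3 remains.
row 5, column 9 = 5: row 5 has {1,2,3,4,6,7,8}; col 9 has {1,2,3,4,6,7,8,9}; box has {1,2,3,4,6,7,8,9} → only 5 remains.
row 6, column 4 = 8: row 6 has {1,2,3,5,6,7,9}; col 4 has {1,2,5,6,7}; box has {1,2,3,5,6,7}; anti-diagonal has {1,2,3,4,5,6,7,9} → only 8 remains.
row 6, column 5 = 4: row 6 has {1,2,3,5,6,7,8,9}; col 5 has {1,2,3,5,8,9}; box has {1,2,3,5,6,7,8} → only 4 remains.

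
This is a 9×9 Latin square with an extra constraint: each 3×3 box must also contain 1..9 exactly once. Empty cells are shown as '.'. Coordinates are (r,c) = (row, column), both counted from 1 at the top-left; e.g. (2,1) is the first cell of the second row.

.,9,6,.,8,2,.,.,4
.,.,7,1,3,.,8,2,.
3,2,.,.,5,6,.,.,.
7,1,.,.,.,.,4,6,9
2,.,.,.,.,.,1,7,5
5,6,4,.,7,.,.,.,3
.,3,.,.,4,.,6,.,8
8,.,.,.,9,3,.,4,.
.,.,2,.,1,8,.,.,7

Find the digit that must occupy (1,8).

5

(1,1) = 1: row 1 has {2,4,6,8,9}; col 1 has {2,3,5,7,8}; box has {2,3,6,7,9} → only 1 remains.
(1,4) = 7: row 1 has {1,2,4,6,8,9}; col 4 has {1}; box has {1,2,3,5,6,8} → only 7 remains.
(2,1) = 4: row 2 has {1,2,3,7,8}; col 1 has {1,2,3,5,7,8}; box has {1,2,3,6,7,9} → only 4 remains.
(2,2) = 5: row 2 has {1,2,3,4,7,8}; col 2 has {1,2,3,6,9}; box has {1,2,3,4,6,7,9} → only 5 remains.
(2,6) = 9: row 2 has {1,2,3,4,5,7,8}; col 6 has {2,3,6,8}; box has {1,2,3,5,6,7,8} → only 9 remains.
(2,9) = 6: row 2 has {1,2,3,4,5,7,8,9}; col 9 has {3,4,5,7,8,9}; box has {2,4,8} → only 6 remains.
(3,3) = 8: row 3 has {2,3,5,6}; col 3 has {2,4,6,7}; box has {1,2,3,4,5,6,7,9} → only 8 remains.
(3,4) = 4: row 3 has {2,3,5,6,8}; col 4 has {1,7}; box has {1,2,3,5,6,7,8,9} → only 4 remains.
(3,9) = 1: row 3 has {2,3,4,5,6,8}; col 9 has {3,4,5,6,7,8,9}; box has {2,4,6,8} → only 1 remains.
(4,3) = 3: row 4 has {1,4,6,7,9}; col 3 has {2,4,6,7,8}; box has {1,2,4,5,6,7} → only 3 remains.
(4,5) = 2: row 4 has {1,3,4,6,7,9}; col 5 has {1,3,4,5,7,8,9}; box has {7} → only 2 remains.
(4,6) = 5: row 4 has {1,2,3,4,6,7,9}; col 6 has {2,3,6,8,9}; box has {2,7} → only 5 remains.
(5,2) = 8: row 5 has {1,2,5,7}; col 2 has {1,2,3,5,6,9}; box has {1,2,3,4,5,6,7} → only 8 remains.
(5,3) = 9: row 5 has {1,2,5,7,8}; col 3 has {2,3,4,6,7,8}; box has {1,2,3,4,5,6,7,8} → only 9 remains.
(5,5) = 6: row 5 has {1,2,5,7,8,9}; col 5 has {1,2,3,4,5,7,8,9}; box has {2,5,7} → only 6 remains.
(5,6) = 4: row 5 has {1,2,5,6,7,8,9}; col 6 has {2,3,5,6,8,9}; box has {2,5,6,7} → only 4 remains.
(6,6) = 1: row 6 has {3,4,5,6,7}; col 6 has {2,3,4,5,6,8,9}; box has {2,4,5,6,7} → only 1 remains.
(6,7) = 2: row 6 has {1,3,4,5,6,7}; col 7 has {1,4,6,8}; box has {1,3,4,5,6,7,9} → only 2 remains.
(6,8) = 8: row 6 has {1,2,3,4,5,6,7}; col 8 has {2,4,6,7}; box has {1,2,3,4,5,6,7,9} → only 8 remains.
(7,1) = 9: row 7 has {3,4,6,8}; col 1 has {1,2,3,4,5,7,8}; box has {2,3,8} → only 9 remains.
(7,6) = 7: row 7 has {3,4,6,8,9}; col 6 has {1,2,3,4,5,6,8,9}; box has {1,3,4,8,9} → only 7 remains.
(8,2) = 7: row 8 has {3,4,8,9}; col 2 has {1,2,3,5,6,8,9}; box has {2,3,8,9} → only 7 remains.
(8,7) = 5: row 8 has {3,4,7,8,9}; col 7 has {1,2,4,6,8}; box has {4,6,7,8} → only 5 remains.
(8,9) = 2: row 8 has {3,4,5,7,8,9}; col 9 has {1,3,4,5,6,7,8,9}; box has {4,5,6,7,8} → only 2 remains.
(9,1) = 6: row 9 has {1,2,7,8}; col 1 has {1,2,3,4,5,7,8,9}; box has {2,3,7,8,9} → only 6 remains.
(9,2) = 4: row 9 has {1,2,6,7,8}; col 2 has {1,2,3,5,6,7,8,9}; box has {2,3,6,7,8,9} → only 4 remains.
(9,4) = 5: row 9 has {1,2,4,6,7,8}; col 4 has {1,4,7}; box has {1,3,4,7,8,9} → only 5 remains.
(1,7) = 3: row 1 has {1,2,4,6,7,8,9}; col 7 has {1,2,4,5,6,8}; box has {1,2,4,6,8} → only 3 remains.
(1,8) = 5: row 1 has {1,2,3,4,6,7,8,9}; col 8 has {2,4,6,7,8}; box has {1,2,3,4,6,8} → only 5 remains.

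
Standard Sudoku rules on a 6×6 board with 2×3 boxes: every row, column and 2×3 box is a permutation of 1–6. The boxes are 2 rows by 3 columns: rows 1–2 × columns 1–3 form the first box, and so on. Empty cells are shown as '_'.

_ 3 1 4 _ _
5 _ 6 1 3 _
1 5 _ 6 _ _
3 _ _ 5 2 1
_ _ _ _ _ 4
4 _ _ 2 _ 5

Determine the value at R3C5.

4

R1C1 = 2 (sole candidate).
R1C6 = 6 (sole candidate).
R2C2 = 4 (sole candidate).
R2C6 = 2 (sole candidate).
R3C5 = 4: row 3 has {1,5,6}; col 5 has {2,3}; box has {1,2,5,6} → only 4 remains.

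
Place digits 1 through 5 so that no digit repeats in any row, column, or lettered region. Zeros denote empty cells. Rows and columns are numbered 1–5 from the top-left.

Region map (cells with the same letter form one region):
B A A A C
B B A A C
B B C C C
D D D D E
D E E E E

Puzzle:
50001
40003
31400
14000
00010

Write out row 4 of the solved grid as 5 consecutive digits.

14532

R2C2 = 2: row 2 has {3,4}; col 2 has {1,4}; region has {1,3,4,5} → only 2 remains.
R2C4 = 5: row 2 has {2,3,4}; col 4 has {1}; region has {} → only 5 remains.
R3C4 = 2: row 3 has {1,3,4}; col 4 has {1,5}; region has {1,3,4} → only 2 remains.
R3C5 = 5: row 3 has {1,2,3,4}; col 5 has {1,3}; region has {1,2,3,4} → only 5 remains.
R4C4 = 3: row 4 has {1,4}; col 4 has {1,2,5}; region has {1,4} → only 3 remains.
R4C5 = 2: row 4 has {1,3,4}; col 5 has {1,3,5}; region has {1} → only 2 remains.
R5C1 = 2: row 5 has {1}; col 1 has {1,3,4,5}; region has {1,3,4} → only 2 remains.
R5C5 = 4: row 5 has {1,2}; col 5 has {1,2,3,5}; region has {1,2} → only 4 remains.
R1C2 = 3: row 1 has {1,5}; col 2 has {1,2,4}; region has {5} → only 3 remains.
R1C3 = 2: row 1 has {1,3,5}; col 3 has {4}; region has {3,5} → only 2 remains.
R1C4 = 4: row 1 has {1,2,3,5}; col 4 has {1,2,3,5}; region has {2,3,5} → only 4 remains.
R2C3 = 1: row 2 has {2,3,4,5}; col 3 has {2,4}; region has {2,3,4,5} → only 1 remains.
R4C3 = 5: row 4 has {1,2,3,4}; col 3 has {1,2,4}; region has {1,2,3,4} → only 5 remains.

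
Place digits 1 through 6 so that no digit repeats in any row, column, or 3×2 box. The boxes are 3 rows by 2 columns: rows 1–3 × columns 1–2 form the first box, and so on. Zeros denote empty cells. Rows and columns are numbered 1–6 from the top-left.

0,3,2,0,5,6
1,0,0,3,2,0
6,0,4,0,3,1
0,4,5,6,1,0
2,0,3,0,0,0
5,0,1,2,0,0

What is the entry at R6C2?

R1C1 = 4: row 1 has {2,3,5,6}; col 1 has {1,2,5,6}; box has {1,3,6} → only 4 remains.
R1C4 = 1: row 1 has {2,3,4,5,6}; col 4 has {2,3,6}; box has {2,3,4} → only 1 remains.
R2C2 = 5: row 2 has {1,2,3}; col 2 has {3,4}; box has {1,3,4,6} → only 5 remains.
R2C3 = 6: row 2 has {1,2,3,5}; col 3 has {1,2,3,4,5}; box has {1,2,3,4} → only 6 remains.
R2C6 = 4: row 2 has {1,2,3,5,6}; col 6 has {1,6}; box has {1,2,3,5,6} → only 4 remains.
R3C2 = 2: row 3 has {1,3,4,6}; col 2 has {3,4,5}; box has {1,3,4,5,6} → only 2 remains.
R3C4 = 5: row 3 has {1,2,3,4,6}; col 4 has {1,2,3,6}; box has {1,2,3,4,6} → only 5 remains.
R4C1 = 3: row 4 has {1,4,5,6}; col 1 has {1,2,4,5,6}; box has {2,4,5} → only 3 remains.
R4C6 = 2: row 4 has {1,3,4,5,6}; col 6 has {1,4,6}; box has {1} → only 2 remains.
R5C4 = 4: row 5 has {2,3}; col 4 has {1,2,3,5,6}; box has {1,2,3,5,6} → only 4 remains.
R5C5 = 6: row 5 has {2,3,4}; col 5 has {1,2,3,5}; box has {1,2} → only 6 remains.
R5C6 = 5: row 5 has {2,3,4,6}; col 6 has {1,2,4,6}; box has {1,2,6} → only 5 remains.
R6C2 = 6: row 6 has {1,2,5}; col 2 has {2,3,4,5}; box has {2,3,4,5} → only 6 remains.

6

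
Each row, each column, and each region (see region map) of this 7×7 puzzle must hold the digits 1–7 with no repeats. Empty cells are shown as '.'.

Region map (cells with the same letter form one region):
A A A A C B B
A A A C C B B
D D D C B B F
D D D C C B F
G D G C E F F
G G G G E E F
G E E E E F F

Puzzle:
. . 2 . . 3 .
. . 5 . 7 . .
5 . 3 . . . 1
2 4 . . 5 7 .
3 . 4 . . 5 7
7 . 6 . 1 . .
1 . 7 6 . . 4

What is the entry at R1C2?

1

R4C3 = 1: row 4 has {2,4,5,7}; col 3 has {2,3,4,5,6,7}; region has {2,3,4,5} → only 1 remains.
R4C4 = 3: row 4 has {1,2,4,5,7}; col 4 has {6}; region has {5,7} → only 3 remains.
R4C7 = 6: row 4 has {1,2,3,4,5,7}; col 7 has {1,4,7}; region has {1,4,5,7} → only 6 remains.
R5C2 = 6: row 5 has {3,4,5,7}; col 2 has {4}; region has {1,2,3,4,5} → only 6 remains.
R5C5 = 2: row 5 has {3,4,5,6,7}; col 5 has {1,5,7}; region has {1,6,7} → only 2 remains.
R6C6 = 4: row 6 has {1,6,7}; col 6 has {3,5,7}; region has {1,2,6,7} → only 4 remains.
R7C5 = 3: row 7 has {1,4,6,7}; col 5 has {1,2,5,7}; region has {1,2,4,6,7} → only 3 remains.
R7C6 = 2: row 7 has {1,3,4,6,7}; col 6 has {3,4,5,7}; region has {1,4,5,6,7} → only 2 remains.
R1C7 = 5: row 1 has {2,3}; col 7 has {1,4,6,7}; region has {3,7} → only 5 remains.
R2C7 = 2: row 2 has {5,7}; col 7 has {1,4,5,6,7}; region has {3,5,7} → only 2 remains.
R3C2 = 7: row 3 has {1,3,5}; col 2 has {4,6}; region has {1,2,3,4,5,6} → only 7 remains.
R3C6 = 6: row 3 has {1,3,5,7}; col 6 has {2,3,4,5,7}; region has {2,3,5,7} → only 6 remains.
R5C4 = 1: row 5 has {2,3,4,5,6,7}; col 4 has {3,6}; region has {3,5,7} → only 1 remains.
R6C7 = 3: row 6 has {1,4,6,7}; col 7 has {1,2,4,5,6,7}; region has {1,2,4,5,6,7} → only 3 remains.
R7C2 = 5: row 7 has {1,2,3,4,6,7}; col 2 has {4,6,7}; region has {1,2,3,4,6,7} → only 5 remains.
R1C2 = 1: row 1 has {2,3,5}; col 2 has {4,5,6,7}; region has {2,5} → only 1 remains.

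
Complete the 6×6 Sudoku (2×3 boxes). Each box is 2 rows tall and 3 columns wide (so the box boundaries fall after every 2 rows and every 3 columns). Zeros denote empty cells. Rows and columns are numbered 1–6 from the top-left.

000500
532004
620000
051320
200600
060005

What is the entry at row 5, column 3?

5

row 2, column 4 = 1: row 2 has {2,3,4,5}; col 4 has {3,5,6}; box has {4,5} → only 1 remains.
row 2, column 5 = 6: row 2 has {1,2,3,4,5}; col 5 has {2}; box has {1,4,5} → only 6 remains.
row 3, column 4 = 4: row 3 has {2,6}; col 4 has {1,3,5,6}; box has {2,3} → only 4 remains.
row 3, column 6 = 1: row 3 has {2,4,6}; col 6 has {4,5}; box has {2,3,4} → only 1 remains.
row 4, column 1 = 4: row 4 has {1,2,3,5}; col 1 has {2,5,6}; box has {1,2,5,6} → only 4 remains.
row 4, column 6 = 6: row 4 has {1,2,3,4,5}; col 6 has {1,4,5}; box has {1,2,3,4} → only 6 remains.
row 5, column 6 = 3: row 5 has {2,6}; col 6 has {1,4,5,6}; box has {5,6} → only 3 remains.
row 6, column 4 = 2: row 6 has {5,6}; col 4 has {1,3,4,5,6}; box has {3,5,6} → only 2 remains.
row 1, column 1 = 1: row 1 has {5}; col 1 has {2,4,5,6}; box has {2,3,5} → only 1 remains.
row 1, column 2 = 4: row 1 has {1,5}; col 2 has {2,3,5,6}; box has {1,2,3,5} → only 4 remains.
row 1, column 3 = 6: row 1 has {1,4,5}; col 3 has {1,2}; box has {1,2,3,4,5} → only 6 remains.
row 1, column 5 = 3: row 1 has {1,4,5,6}; col 5 has {2,6}; box has {1,4,5,6} → only 3 remains.
row 1, column 6 = 2: row 1 has {1,3,4,5,6}; col 6 has {1,3,4,5,6}; box has {1,3,4,5,6} → only 2 remains.
row 3, column 3 = 3: row 3 has {1,2,4,6}; col 3 has {1,2,6}; box has {1,2,4,5,6} → only 3 remains.
row 3, column 5 = 5: row 3 has {1,2,3,4,6}; col 5 has {2,3,6}; box has {1,2,3,4,6} → only 5 remains.
row 5, column 2 = 1: row 5 has {2,3,6}; col 2 has {2,3,4,5,6}; box has {2,6} → only 1 remains.
row 5, column 5 = 4: row 5 has {1,2,3,6}; col 5 has {2,3,5,6}; box has {2,3,5,6} → only 4 remains.
row 6, column 1 = 3: row 6 has {2,5,6}; col 1 has {1,2,4,5,6}; box has {1,2,6} → only 3 remains.
row 6, column 3 = 4: row 6 has {2,3,5,6}; col 3 has {1,2,3,6}; box has {1,2,3,6} → only 4 remains.
row 6, column 5 = 1: row 6 has {2,3,4,5,6}; col 5 has {2,3,4,5,6}; box has {2,3,4,5,6} → only 1 remains.
row 5, column 3 = 5: row 5 has {1,2,3,4,6}; col 3 has {1,2,3,4,6}; box has {1,2,3,4,6} → only 5 remains.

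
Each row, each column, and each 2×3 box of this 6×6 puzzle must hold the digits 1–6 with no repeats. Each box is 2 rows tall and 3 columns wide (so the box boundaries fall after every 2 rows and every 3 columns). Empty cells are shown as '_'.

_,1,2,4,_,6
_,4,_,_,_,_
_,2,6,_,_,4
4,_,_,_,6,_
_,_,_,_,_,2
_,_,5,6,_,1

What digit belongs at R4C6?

3

R2C3 = 3: row 2 has {4}; col 3 has {2,5,6}; box has {1,2,4} → only 3 remains.
R2C6 = 5: row 2 has {3,4}; col 6 has {1,2,4,6}; box has {4,6} → only 5 remains.
R4C3 = 1: row 4 has {4,6}; col 3 has {2,3,5,6}; box has {2,4,6} → only 1 remains.
R4C6 = 3: row 4 has {1,4,6}; col 6 has {1,2,4,5,6}; box has {4,6} → only 3 remains.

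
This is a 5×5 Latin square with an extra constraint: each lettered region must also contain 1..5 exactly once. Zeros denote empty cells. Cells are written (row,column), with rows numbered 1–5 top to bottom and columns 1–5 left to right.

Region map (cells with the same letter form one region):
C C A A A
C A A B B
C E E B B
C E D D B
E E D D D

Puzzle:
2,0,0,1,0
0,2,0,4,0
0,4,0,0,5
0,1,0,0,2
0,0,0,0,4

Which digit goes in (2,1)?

(1,5) = 3: row 1 has {1,2}; col 5 has {2,4,5}; region has {1,2} → only 3 remains.
(2,3) = 5: row 2 has {2,4}; col 3 has {}; region has {1,2,3} → only 5 remains.
(2,5) = 1: row 2 has {2,4,5}; col 5 has {2,3,4,5}; region has {2,4,5} → only 1 remains.
(3,4) = 3: row 3 has {4,5}; col 4 has {1,4}; region has {1,2,4,5} → only 3 remains.
(4,3) = 3: row 4 has {1,2}; col 3 has {5}; region has {4} → only 3 remains.
(4,4) = 5: row 4 has {1,2,3}; col 4 has {1,3,4}; region has {3,4} → only 5 remains.
(5,4) = 2: row 5 has {4}; col 4 has {1,3,4,5}; region has {3,4,5} → only 2 remains.
(1,2) = 5: row 1 has {1,2,3}; col 2 has {1,2,4}; region has {2} → only 5 remains.
(1,3) = 4: row 1 has {1,2,3,5}; col 3 has {3,5}; region has {1,2,3,5} → only 4 remains.
(2,1) = 3: row 2 has {1,2,4,5}; col 1 has {2}; region has {2,5} → only 3 remains.

3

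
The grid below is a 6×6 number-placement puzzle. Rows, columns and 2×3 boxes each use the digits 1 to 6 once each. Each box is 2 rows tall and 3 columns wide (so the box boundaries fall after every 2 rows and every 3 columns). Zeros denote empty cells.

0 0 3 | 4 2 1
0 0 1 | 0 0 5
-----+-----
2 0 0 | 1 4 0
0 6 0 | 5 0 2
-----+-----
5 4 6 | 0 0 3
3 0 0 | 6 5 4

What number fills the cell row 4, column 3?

row 1, column 1 = 6: row 1 has {1,2,3,4}; col 1 has {2,3,5}; box has {1,3} → only 6 remains.
row 1, column 2 = 5: row 1 has {1,2,3,4,6}; col 2 has {4,6}; box has {1,3,6} → only 5 remains.
row 2, column 1 = 4: row 2 has {1,5}; col 1 has {2,3,5,6}; box has {1,3,5,6} → only 4 remains.
row 2, column 2 = 2: row 2 has {1,4,5}; col 2 has {4,5,6}; box has {1,3,4,5,6} → only 2 remains.
row 2, column 4 = 3: row 2 has {1,2,4,5}; col 4 has {1,4,5,6}; box has {1,2,4,5} → only 3 remains.
row 2, column 5 = 6: row 2 has {1,2,3,4,5}; col 5 has {2,4,5}; box has {1,2,3,4,5} → only 6 remains.
row 3, column 2 = 3: row 3 has {1,2,4}; col 2 has {2,4,5,6}; box has {2,6} → only 3 remains.
row 3, column 3 = 5: row 3 has {1,2,3,4}; col 3 has {1,3,6}; box has {2,3,6} → only 5 remains.
row 3, column 6 = 6: row 3 has {1,2,3,4,5}; col 6 has {1,2,3,4,5}; box has {1,2,4,5} → only 6 remains.
row 4, column 1 = 1: row 4 has {2,5,6}; col 1 has {2,3,4,5,6}; box has {2,3,5,6} → only 1 remains.
row 4, column 3 = 4: row 4 has {1,2,5,6}; col 3 has {1,3,5,6}; box has {1,2,3,5,6} → only 4 remains.

4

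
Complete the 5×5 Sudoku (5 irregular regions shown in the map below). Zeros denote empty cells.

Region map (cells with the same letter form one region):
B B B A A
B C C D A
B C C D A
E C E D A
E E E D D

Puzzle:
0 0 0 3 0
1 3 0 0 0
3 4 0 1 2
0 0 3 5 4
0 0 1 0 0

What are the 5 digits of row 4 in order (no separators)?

r2c5 = 5 (sole candidate).
r3c3 = 5 (sole candidate).
r4c1 = 2: row 4 has {3,4,5}; col 1 has {1,3}; region has {1,3} → only 2 remains.
r4c2 = 1: row 4 has {2,3,4,5}; col 2 has {3,4}; region has {3,4,5} → only 1 remains.

21354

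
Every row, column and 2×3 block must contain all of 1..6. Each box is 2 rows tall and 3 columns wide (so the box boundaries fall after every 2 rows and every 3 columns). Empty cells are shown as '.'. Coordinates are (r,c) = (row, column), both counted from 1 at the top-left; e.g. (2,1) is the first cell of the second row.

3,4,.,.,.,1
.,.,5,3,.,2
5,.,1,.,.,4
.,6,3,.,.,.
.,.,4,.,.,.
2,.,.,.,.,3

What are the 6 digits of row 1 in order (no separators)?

342561

(2,2) = 1: row 2 has {2,3,5}; col 2 has {4,6}; box has {3,4,5} → only 1 remains.
(3,2) = 2: row 3 has {1,4,5}; col 2 has {1,4,6}; box has {1,3,5,6} → only 2 remains.
(3,4) = 6: row 3 has {1,2,4,5}; col 4 has {3}; box has {4} → only 6 remains.
(3,5) = 3: row 3 has {1,2,4,5,6}; col 5 has {}; box has {4,6} → only 3 remains.
(4,1) = 4: row 4 has {3,6}; col 1 has {2,3,5}; box has {1,2,3,5,6} → only 4 remains.
(4,6) = 5: row 4 has {3,4,6}; col 6 has {1,2,3,4}; box has {3,4,6} → only 5 remains.
(5,6) = 6: row 5 has {4}; col 6 has {1,2,3,4,5}; box has {3} → only 6 remains.
(6,2) = 5: row 6 has {2,3}; col 2 has {1,2,4,6}; box has {2,4} → only 5 remains.
(6,3) = 6: row 6 has {2,3,5}; col 3 has {1,3,4,5}; box has {2,4,5} → only 6 remains.
(1,3) = 2: row 1 has {1,3,4}; col 3 has {1,3,4,5,6}; box has {1,3,4,5} → only 2 remains.
(1,4) = 5: row 1 has {1,2,3,4}; col 4 has {3,6}; box has {1,2,3} → only 5 remains.
(1,5) = 6: row 1 has {1,2,3,4,5}; col 5 has {3}; box has {1,2,3,5} → only 6 remains.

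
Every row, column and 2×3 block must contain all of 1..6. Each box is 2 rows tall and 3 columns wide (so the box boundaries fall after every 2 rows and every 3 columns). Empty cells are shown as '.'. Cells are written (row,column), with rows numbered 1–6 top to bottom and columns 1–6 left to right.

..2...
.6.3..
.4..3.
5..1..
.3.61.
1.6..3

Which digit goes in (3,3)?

(2,1) = 4 (sole candidate).
(3,3) = 1: row 3 has {3,4}; col 3 has {2,6}; box has {4,5} → only 1 remains.

1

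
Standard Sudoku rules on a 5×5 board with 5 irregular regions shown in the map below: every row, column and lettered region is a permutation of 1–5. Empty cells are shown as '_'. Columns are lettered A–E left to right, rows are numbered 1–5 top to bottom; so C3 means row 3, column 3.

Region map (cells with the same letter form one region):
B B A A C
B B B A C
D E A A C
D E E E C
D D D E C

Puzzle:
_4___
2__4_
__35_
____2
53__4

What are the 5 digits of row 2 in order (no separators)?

21543

E3 = 1 (sole candidate).
A3 = 4 (sole candidate).
B3 = 2 (sole candidate).
A4 = 1 (sole candidate).
B4 = 5 (sole candidate).
C4 = 4 (sole candidate).
D4 = 3 (sole candidate).
C5 = 2 (sole candidate).
D5 = 1 (sole candidate).
A1 = 3 (sole candidate).
C1 = 1 (sole candidate).
D1 = 2 (sole candidate).
E1 = 5 (sole candidate).
B2 = 1: row 2 has {2,4}; col 2 has {2,3,4,5}; region has {2,3,4} → only 1 remains.
C2 = 5: row 2 has {1,2,4}; col 3 has {1,2,3,4}; region has {1,2,3,4} → only 5 remains.
E2 = 3: row 2 has {1,2,4,5}; col 5 has {1,2,4,5}; region has {1,2,4,5} → only 3 remains.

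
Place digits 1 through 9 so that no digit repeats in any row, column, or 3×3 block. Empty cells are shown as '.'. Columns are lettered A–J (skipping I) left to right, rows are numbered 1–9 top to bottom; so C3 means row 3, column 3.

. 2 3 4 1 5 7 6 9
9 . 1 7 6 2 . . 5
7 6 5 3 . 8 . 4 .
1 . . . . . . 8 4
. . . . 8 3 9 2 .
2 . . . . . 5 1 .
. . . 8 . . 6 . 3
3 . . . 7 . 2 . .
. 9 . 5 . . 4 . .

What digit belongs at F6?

A1 = 8: row 1 has {1,2,3,4,5,6,7,9}; col 1 has {1,2,3,7,9}; box has {1,2,3,5,6,7,9} → only 8 remains.
B2 = 4: row 2 has {1,2,5,6,7,9}; col 2 has {2,6,9}; box has {1,2,3,5,6,7,8,9} → only 4 remains.
H2 = 3: row 2 has {1,2,4,5,6,7,9}; col 8 has {1,2,4,6,8}; box has {4,5,6,7,9} → only 3 remains.
E3 = 9: row 3 has {3,4,5,6,7,8}; col 5 has {1,6,7,8}; box has {1,2,3,4,5,6,7,8} → only 9 remains.
G3 = 1: row 3 has {3,4,5,6,7,8,9}; col 7 has {2,4,5,6,7,9}; box has {3,4,5,6,7,9} → only 1 remains.
J3 = 2: row 3 has {1,3,4,5,6,7,8,9}; col 9 has {3,4,5,9}; box has {1,3,4,5,6,7,9} → only 2 remains.
G4 = 3: row 4 has {1,4,8}; col 7 has {1,2,4,5,6,7,9}; box has {1,2,4,5,8,9} → only 3 remains.
E6 = 4: row 6 has {1,2,5}; col 5 has {1,6,7,8,9}; box has {3,8} → only 4 remains.
E7 = 2: row 7 has {3,6,8}; col 5 has {1,4,6,7,8,9}; box has {5,7,8} → only 2 remains.
A9 = 6: row 9 has {4,5,9}; col 1 has {1,2,3,7,8,9}; box has {3,9} → only 6 remains.
E9 = 3: row 9 has {4,5,6,9}; col 5 has {1,2,4,6,7,8,9}; box has {2,5,7,8} → only 3 remains.
F9 = 1: row 9 has {3,4,5,6,9}; col 6 has {2,3,5,8}; box has {2,3,5,7,8} → only 1 remains.
H9 = 7: row 9 has {1,3,4,5,6,9}; col 8 has {1,2,3,4,6,8}; box has {2,3,4,6} → only 7 remains.
J9 = 8: row 9 has {1,3,4,5,6,7,9}; col 9 has {2,3,4,5,9}; box has {2,3,4,6,7} → only 8 remains.
G2 = 8: row 2 has {1,2,3,4,5,6,7,9}; col 7 has {1,2,3,4,5,6,7,9}; box has {1,2,3,4,5,6,7,9} → only 8 remains.
E4 = 5: row 4 has {1,3,4,8}; col 5 has {1,2,3,4,6,7,8,9}; box has {3,4,8} → only 5 remains.
J8 = 1: row 8 has {2,3,7}; col 9 has {2,3,4,5,8,9}; box has {2,3,4,6,7,8} → only 1 remains.
C9 = 2: row 9 has {1,3,4,5,6,7,8,9}; col 3 has {1,3,5}; box has {3,6,9} → only 2 remains.
B4 = 7: row 4 has {1,3,4,5,8}; col 2 has {2,4,6,9}; box has {1,2} → only 7 remains.
B5 = 5: row 5 has {2,3,8,9}; col 2 has {2,4,6,7,9}; box has {1,2,7} → only 5 remains.
B7 = 1: row 7 has {2,3,6,8}; col 2 has {2,4,5,6,7,9}; box has {2,3,6,9} → only 1 remains.
B8 = 8: row 8 has {1,2,3,7}; col 2 has {1,2,4,5,6,7,9}; box has {1,2,3,6,9} → only 8 remains.
C8 = 4: row 8 has {1,2,3,7,8}; col 3 has {1,2,3,5}; box has {1,2,3,6,8,9} → only 4 remains.
A5 = 4: row 5 has {2,3,5,8,9}; col 1 has {1,2,3,6,7,8,9}; box has {1,2,5,7} → only 4 remains.
C5 = 6: row 5 has {2,3,4,5,8,9}; col 3 has {1,2,3,4,5}; box has {1,2,4,5,7} → only 6 remains.
D5 = 1: row 5 has {2,3,4,5,6,8,9}; col 4 has {3,4,5,7,8}; box has {3,4,5,8} → only 1 remains.
J5 = 7: row 5 has {1,2,3,4,5,6,8,9}; col 9 has {1,2,3,4,5,8,9}; box has {1,2,3,4,5,8,9} → only 7 remains.
B6 = 3: row 6 has {1,2,4,5}; col 2 has {1,2,4,5,6,7,8,9}; box has {1,2,4,5,6,7} → only 3 remains.
J6 = 6: row 6 has {1,2,3,4,5}; col 9 has {1,2,3,4,5,7,8,9}; box has {1,2,3,4,5,7,8,9} → only 6 remains.
A7 = 5: row 7 has {1,2,3,6,8}; col 1 has {1,2,3,4,6,7,8,9}; box has {1,2,3,4,6,8,9} → only 5 remains.
C7 = 7: row 7 has {1,2,3,5,6,8}; col 3 has {1,2,3,4,5,6}; box has {1,2,3,4,5,6,8,9} → only 7 remains.
H7 = 9: row 7 has {1,2,3,5,6,7,8}; col 8 has {1,2,3,4,6,7,8}; box has {1,2,3,4,6,7,8} → only 9 remains.
H8 = 5: row 8 has {1,2,3,4,7,8}; col 8 has {1,2,3,4,6,7,8,9}; box has {1,2,3,4,6,7,8,9} → only 5 remains.
C4 = 9: row 4 has {1,3,4,5,7,8}; col 3 has {1,2,3,4,5,6,7}; box has {1,2,3,4,5,6,7} → only 9 remains.
F4 = 6: row 4 has {1,3,4,5,7,8,9}; col 6 has {1,2,3,5,8}; box has {1,3,4,5,8} → only 6 remains.
C6 = 8: row 6 has {1,2,3,4,5,6}; col 3 has {1,2,3,4,5,6,7,9}; box has {1,2,3,4,5,6,7,9} → only 8 remains.
D6 = 9: row 6 has {1,2,3,4,5,6,8}; col 4 has {1,3,4,5,7,8}; box has {1,3,4,5,6,8} → only 9 remains.
F6 = 7: row 6 has {1,2,3,4,5,6,8,9}; col 6 has {1,2,3,5,6,8}; box has {1,3,4,5,6,8,9} → only 7 remains.

7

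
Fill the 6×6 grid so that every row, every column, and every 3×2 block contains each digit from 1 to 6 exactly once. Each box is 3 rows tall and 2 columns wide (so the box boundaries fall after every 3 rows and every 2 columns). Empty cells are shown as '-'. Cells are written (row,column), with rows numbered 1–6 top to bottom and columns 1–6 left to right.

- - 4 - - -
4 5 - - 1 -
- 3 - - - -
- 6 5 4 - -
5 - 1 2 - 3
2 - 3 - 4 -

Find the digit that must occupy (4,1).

(4,5) = 2 (sole candidate).
(4,6) = 1 (sole candidate).
(5,2) = 4 (sole candidate).
(5,5) = 6 (sole candidate).
(6,2) = 1 (sole candidate).
(6,4) = 6 (sole candidate).
(6,6) = 5 (sole candidate).
(1,2) = 2 (sole candidate).
(1,6) = 6 (sole candidate).
(2,4) = 3 (sole candidate).
(2,6) = 2 (sole candidate).
(3,5) = 5 (sole candidate).
(3,6) = 4 (sole candidate).
(4,1) = 3: row 4 has {1,2,4,5,6}; col 1 has {2,4,5}; box has {1,2,4,5,6} → only 3 remains.

3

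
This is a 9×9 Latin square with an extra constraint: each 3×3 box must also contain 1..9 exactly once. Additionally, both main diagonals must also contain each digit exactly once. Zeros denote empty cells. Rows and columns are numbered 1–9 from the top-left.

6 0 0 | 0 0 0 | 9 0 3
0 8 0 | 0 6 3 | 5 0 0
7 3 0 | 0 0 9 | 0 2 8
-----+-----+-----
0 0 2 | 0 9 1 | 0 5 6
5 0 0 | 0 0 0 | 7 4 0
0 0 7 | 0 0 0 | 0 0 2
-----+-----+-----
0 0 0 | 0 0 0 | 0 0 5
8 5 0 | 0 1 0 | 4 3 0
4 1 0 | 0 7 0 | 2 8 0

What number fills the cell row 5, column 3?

row 2, column 8 = 7: row 2 has {3,5,6,8}; col 8 has {2,3,4,5,8}; box has {2,3,5,8,9}; anti-diagonal has {1,3,4,5} → only 7 remains.
row 3, column 7 = 6: row 3 has {2,3,7,8,9}; col 7 has {2,4,5,7,9}; box has {2,3,5,7,8,9}; anti-diagonal has {1,3,4,5,7} → only 6 remains.
row 4, column 1 = 3: row 4 has {1,2,5,6,9}; col 1 has {4,5,6,7,8}; box has {2,5,7} → only 3 remains.
row 4, column 2 = 4: row 4 has {1,2,3,5,6,9}; col 2 has {1,3,5,8}; box has {2,3,5,7} → only 4 remains.
row 4, column 4 = 7: row 4 has {1,2,3,4,5,6,9}; col 4 has {}; box has {1,9}; main diagonal has {3,6,8} → only 7 remains.
row 4, column 7 = 8: row 4 has {1,2,3,4,5,6,7,9}; col 7 has {2,4,5,6,7,9}; box has {2,4,5,6,7} → only 8 remains.
row 5, column 5 = 2: row 5 has {4,5,7}; col 5 has {1,6,7,9}; box has {1,7,9}; main diagonal has {3,6,7,8}; anti-diagonal has {1,3,4,5,6,7} → only 2 remains.
row 6, column 4 = 8: row 6 has {2,7}; col 4 has {7}; box has {1,2,7,9}; anti-diagonal has {1,2,3,4,5,6,7} → only 8 remains.
row 7, column 3 = 9: row 7 has {5}; col 3 has {2,7}; box has {1,4,5,8}; anti-diagonal has {1,2,3,4,5,6,7,8} → only 9 remains.
row 7, column 7 = 1: row 7 has {5,9}; col 7 has {2,4,5,6,7,8,9}; box has {2,3,4,5,8}; main diagonal has {2,3,6,7,8} → only 1 remains.
row 7, column 8 = 6: row 7 has {1,5,9}; col 8 has {2,3,4,5,7,8}; box has {1,2,3,4,5,8} → only 6 remains.
row 8, column 3 = 6: row 8 has {1,3,4,5,8}; col 3 has {2,7,9}; box has {1,4,5,8,9} → only 6 remains.
row 8, column 6 = 2: row 8 has {1,3,4,5,6,8}; col 6 has {1,3,9}; box has {1,7} → only 2 remains.
row 9, column 3 = 3: row 9 has {1,2,4,7,8}; col 3 has {2,6,7,9}; box has {1,4,5,6,8,9} → only 3 remains.
row 9, column 9 = 9: row 9 has {1,2,3,4,7,8}; col 9 has {2,3,5,6,8}; box has {1,2,3,4,5,6,8}; main diagonal has {1,2,3,6,7,8} → only 9 remains.
row 1, column 2 = 2: row 1 has {3,6,9}; col 2 has {1,3,4,5,8}; box has {3,6,7,8} → only 2 remains.
row 1, column 8 = 1: row 1 has {2,3,6,9}; col 8 has {2,3,4,5,6,7,8}; box has {2,3,5,6,7,8,9} → only 1 remains.
row 2, column 9 = 4: row 2 has {3,5,6,7,8}; col 9 has {2,3,5,6,8,9}; box has {1,2,3,5,6,7,8,9} → only 4 remains.
row 5, column 6 = 6: row 5 has {2,4,5,7}; col 6 has {1,2,3,9}; box has {1,2,7,8,9} → only 6 remains.
row 5, column 9 = 1: row 5 has {2,4,5,6,7}; col 9 has {2,3,4,5,6,8,9}; box has {2,4,5,6,7,8} → only 1 remains.
row 6, column 7 = 3: row 6 has {2,7,8}; col 7 has {1,2,4,5,6,7,8,9}; box has {1,2,4,5,6,7,8} → only 3 remains.
row 6, column 8 = 9: row 6 has {2,3,7,8}; col 8 has {1,2,3,4,5,6,7,8}; box has {1,2,3,4,5,6,7,8} → only 9 remains.
row 7, column 1 = 2: row 7 has {1,5,6,9}; col 1 has {3,4,5,6,7,8}; box has {1,3,4,5,6,8,9} → only 2 remains.
row 7, column 2 = 7: row 7 has {1,2,5,6,9}; col 2 has {1,2,3,4,5,8}; box has {1,2,3,4,5,6,8,9} → only 7 remains.
row 8, column 4 = 9: row 8 has {1,2,3,4,5,6,8}; col 4 has {7,8}; box has {1,2,7} → only 9 remains.
row 8, column 9 = 7: row 8 has {1,2,3,4,5,6,8,9}; col 9 has {1,2,3,4,5,6,8,9}; box has {1,2,3,4,5,6,8,9} → only 7 remains.
row 9, column 6 = 5: row 9 has {1,2,3,4,7,8,9}; col 6 has {1,2,3,6,9}; box has {1,2,7,9} → only 5 remains.
row 2, column 3 = 1: row 2 has {3,4,5,6,7,8}; col 3 has {2,3,6,7,9}; box has {2,3,6,7,8} → only 1 remains.
row 2, column 4 = 2: row 2 has {1,3,4,5,6,7,8}; col 4 has {7,8,9}; box has {3,6,9} → only 2 remains.
row 5, column 2 = 9: row 5 has {1,2,4,5,6,7}; col 2 has {1,2,3,4,5,7,8}; box has {2,3,4,5,7} → only 9 remains.
row 5, column 3 = 8: row 5 has {1,2,4,5,6,7,9}; col 3 has {1,2,3,6,7,9}; box has {2,3,4,5,7,9} → only 8 remains.

8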